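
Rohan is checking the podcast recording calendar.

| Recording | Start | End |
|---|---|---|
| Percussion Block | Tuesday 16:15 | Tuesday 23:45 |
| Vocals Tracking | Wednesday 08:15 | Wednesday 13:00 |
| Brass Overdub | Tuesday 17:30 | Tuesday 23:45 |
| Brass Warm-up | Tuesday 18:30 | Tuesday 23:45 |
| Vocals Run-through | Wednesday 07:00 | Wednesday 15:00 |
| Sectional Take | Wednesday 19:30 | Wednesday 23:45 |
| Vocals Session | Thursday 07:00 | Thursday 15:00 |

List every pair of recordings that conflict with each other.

Sorted by start: Percussion Block, Brass Overdub, Brass Warm-up, Vocals Run-through, Vocals Tracking, Sectional Take, Vocals Session.
Brass Overdub starts before Percussion Block ends → Percussion Block and Brass Overdub overlap.
Brass Warm-up starts before Percussion Block ends → Percussion Block and Brass Warm-up overlap.
Vocals Run-through starts after Percussion Block ends, so nothing later overlaps Percussion Block either.
Brass Warm-up starts before Brass Overdub ends → Brass Overdub and Brass Warm-up overlap.
Vocals Run-through starts after Brass Overdub ends, so nothing later overlaps Brass Overdub either.
Vocals Run-through starts after Brass Warm-up ends, so nothing later overlaps Brass Warm-up either.
Vocals Tracking starts before Vocals Run-through ends → Vocals Run-through and Vocals Tracking overlap.
Sectional Take starts after Vocals Run-through ends, so nothing later overlaps Vocals Run-through either.
Sectional Take starts after Vocals Tracking ends, so nothing later overlaps Vocals Tracking either.
Vocals Session starts after Sectional Take ends.

Brass Overdub & Brass Warm-up, Brass Overdub & Percussion Block, Brass Warm-up & Percussion Block, Vocals Run-through & Vocals Tracking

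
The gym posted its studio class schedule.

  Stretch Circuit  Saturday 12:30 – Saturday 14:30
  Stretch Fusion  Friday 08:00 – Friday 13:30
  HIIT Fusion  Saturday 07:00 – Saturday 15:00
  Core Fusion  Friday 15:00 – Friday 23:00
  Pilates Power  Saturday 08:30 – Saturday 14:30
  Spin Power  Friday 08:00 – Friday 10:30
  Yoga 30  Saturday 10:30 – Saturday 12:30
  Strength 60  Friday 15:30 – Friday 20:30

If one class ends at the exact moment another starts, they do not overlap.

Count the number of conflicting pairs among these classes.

Sorted by start: Stretch Fusion, Spin Power, Core Fusion, Strength 60, HIIT Fusion, Pilates Power, Yoga 30, Stretch Circuit.
Spin Power starts before Stretch Fusion ends → Stretch Fusion and Spin Power overlap.
Core Fusion starts after Stretch Fusion ends — done with Stretch Fusion.
Core Fusion starts after Spin Power ends — done with Spin Power.
Strength 60 starts before Core Fusion ends → Core Fusion and Strength 60 overlap.
HIIT Fusion starts after Core Fusion ends — done with Core Fusion.
HIIT Fusion starts after Strength 60 ends — done with Strength 60.
Pilates Power starts before HIIT Fusion ends → HIIT Fusion and Pilates Power overlap.
Yoga 30 starts before HIIT Fusion ends → HIIT Fusion and Yoga 30 overlap.
Stretch Circuit starts before HIIT Fusion ends → HIIT Fusion and Stretch Circuit overlap.
Yoga 30 starts before Pilates Power ends → Pilates Power and Yoga 30 overlap.
Stretch Circuit starts before Pilates Power ends → Pilates Power and Stretch Circuit overlap.
Stretch Circuit starts exactly when Yoga 30 ends (back-to-back, no overlap).
Overlapping pairs: Core Fusion & Strength 60, HIIT Fusion & Pilates Power, HIIT Fusion & Stretch Circuit, HIIT Fusion & Yoga 30, Pilates Power & Stretch Circuit, Pilates Power & Yoga 30, Spin Power & Stretch Fusion — 7 in total.

7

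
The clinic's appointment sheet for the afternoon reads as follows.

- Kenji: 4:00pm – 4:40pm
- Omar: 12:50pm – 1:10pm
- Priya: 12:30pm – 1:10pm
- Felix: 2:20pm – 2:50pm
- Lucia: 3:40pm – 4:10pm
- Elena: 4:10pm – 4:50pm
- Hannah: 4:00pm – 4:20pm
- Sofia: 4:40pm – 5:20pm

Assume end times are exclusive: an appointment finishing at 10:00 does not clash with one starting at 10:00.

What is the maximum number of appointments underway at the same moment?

3

Sweep the timeline, counting +1 at each start and −1 at each end (ends before starts at a tie):
12:30pm start Priya → 1
12:50pm start Omar → 2
1:10pm end Omar → 1
1:10pm end Priya → 0
2:20pm start Felix → 1
2:50pm end Felix → 0
3:40pm start Lucia → 1
4:00pm start Hannah → 2
4:00pm start Kenji → 3
4:10pm end Lucia → 2
4:10pm start Elena → 3
4:20pm end Hannah → 2
4:40pm end Kenji → 1
4:40pm start Sofia → 2
4:50pm end Elena → 1
5:20pm end Sofia → 0
Peak is 3, at 4:00pm (Hannah, Kenji, Lucia).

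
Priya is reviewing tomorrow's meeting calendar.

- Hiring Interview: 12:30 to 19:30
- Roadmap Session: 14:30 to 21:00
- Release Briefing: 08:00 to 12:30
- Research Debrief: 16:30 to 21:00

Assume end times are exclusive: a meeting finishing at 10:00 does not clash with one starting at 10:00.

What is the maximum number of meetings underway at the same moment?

3

Sort all start/end points and keep a running count:
08:00 start Release Briefing → 1
12:30 end Release Briefing → 0
12:30 start Hiring Interview → 1
14:30 start Roadmap Session → 2
16:30 start Research Debrief → 3
19:30 end Hiring Interview → 2
21:00 end Research Debrief → 1
21:00 end Roadmap Session → 0
Peak is 3, at 16:30 (Hiring Interview, Research Debrief, Roadmap Session).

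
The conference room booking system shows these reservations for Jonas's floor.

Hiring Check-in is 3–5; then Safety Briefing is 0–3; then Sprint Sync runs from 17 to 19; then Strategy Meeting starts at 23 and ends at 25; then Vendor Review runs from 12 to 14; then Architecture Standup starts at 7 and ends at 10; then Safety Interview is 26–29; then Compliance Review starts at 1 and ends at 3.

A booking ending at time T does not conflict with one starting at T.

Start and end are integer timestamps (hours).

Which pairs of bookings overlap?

Compliance Review & Safety Briefing

Sorted by start: Safety Briefing, Compliance Review, Hiring Check-in, Architecture Standup, Vendor Review, Sprint Sync, Strategy Meeting, Safety Interview.
Compliance Review starts before Safety Briefing ends → Safety Briefing and Compliance Review overlap.
Hiring Check-in starts exactly when Safety Briefing ends (back-to-back, no overlap); Safety Briefing is clear from here.
Hiring Check-in starts exactly when Compliance Review ends (back-to-back, no overlap); Compliance Review is clear from here.
Architecture Standup starts after Hiring Check-in ends; Hiring Check-in is clear from here.
Vendor Review starts after Architecture Standup ends; Architecture Standup is clear from here.
Sprint Sync starts after Vendor Review ends; Vendor Review is clear from here.
Strategy Meeting starts after Sprint Sync ends; Sprint Sync is clear from here.
Safety Interview starts after Strategy Meeting ends.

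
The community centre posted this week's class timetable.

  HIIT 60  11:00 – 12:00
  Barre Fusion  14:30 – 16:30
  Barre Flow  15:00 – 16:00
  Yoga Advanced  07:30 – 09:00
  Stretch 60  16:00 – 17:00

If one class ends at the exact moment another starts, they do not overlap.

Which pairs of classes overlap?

Sorted by start: Yoga Advanced, HIIT 60, Barre Fusion, Barre Flow, Stretch 60.
HIIT 60 starts after Yoga Advanced ends, so nothing later overlaps Yoga Advanced either.
Barre Fusion starts after HIIT 60 ends, so nothing later overlaps HIIT 60 either.
Barre Flow starts before Barre Fusion ends → Barre Fusion and Barre Flow overlap.
Stretch 60 starts before Barre Fusion ends → Barre Fusion and Stretch 60 overlap.
Stretch 60 starts exactly when Barre Flow ends (back-to-back, no overlap).

Barre Flow & Barre Fusion, Barre Fusion & Stretch 60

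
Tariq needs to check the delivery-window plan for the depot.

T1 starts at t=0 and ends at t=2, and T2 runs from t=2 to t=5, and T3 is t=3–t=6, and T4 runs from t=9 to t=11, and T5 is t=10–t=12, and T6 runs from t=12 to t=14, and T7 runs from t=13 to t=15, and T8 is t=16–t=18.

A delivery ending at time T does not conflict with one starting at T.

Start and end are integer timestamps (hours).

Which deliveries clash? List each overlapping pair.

T2 & T3, T4 & T5, T6 & T7

Check each pair: they overlap iff neither finishes before the other starts.
Sorted by start: T1, T2, T3, T4, T5, T6, T7, T8.
T2 starts exactly when T1 ends (back-to-back, no overlap) — done with T1.
T3 starts before T2 ends → T2 and T3 overlap.
T4 starts after T2 ends — done with T2.
T4 starts after T3 ends — done with T3.
T5 starts before T4 ends → T4 and T5 overlap.
T6 starts after T4 ends — done with T4.
T6 starts exactly when T5 ends (back-to-back, no overlap) — done with T5.
T7 starts before T6 ends → T6 and T7 overlap.
T8 starts after T6 ends.
T8 starts after T7 ends.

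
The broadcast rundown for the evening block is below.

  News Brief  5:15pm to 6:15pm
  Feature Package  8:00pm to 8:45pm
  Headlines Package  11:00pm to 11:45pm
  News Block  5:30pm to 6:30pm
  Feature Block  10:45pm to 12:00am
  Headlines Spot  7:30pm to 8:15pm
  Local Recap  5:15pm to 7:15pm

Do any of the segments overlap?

Check each pair: they overlap iff neither finishes before the other starts.
Sorted by start: Local Recap, News Brief, News Block, Headlines Spot, Feature Package, Feature Block, Headlines Package.
News Brief starts before Local Recap ends → Local Recap and News Brief overlap.
That's a conflict, so the schedule is not conflict-free.

Yes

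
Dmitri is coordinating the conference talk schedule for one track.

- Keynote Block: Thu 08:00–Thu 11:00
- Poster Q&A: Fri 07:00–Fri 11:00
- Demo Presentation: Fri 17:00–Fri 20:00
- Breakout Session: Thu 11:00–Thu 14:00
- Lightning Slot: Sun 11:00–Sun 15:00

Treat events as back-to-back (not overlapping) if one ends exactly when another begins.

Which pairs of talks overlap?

Sorted by start: Keynote Block, Breakout Session, Poster Q&A, Demo Presentation, Lightning Slot.
Breakout Session starts exactly when Keynote Block ends (back-to-back, no overlap), so nothing later overlaps Keynote Block either.
Poster Q&A starts after Breakout Session ends, so nothing later overlaps Breakout Session either.
Demo Presentation starts after Poster Q&A ends, so nothing later overlaps Poster Q&A either.
Lightning Slot starts after Demo Presentation ends.

no conflicts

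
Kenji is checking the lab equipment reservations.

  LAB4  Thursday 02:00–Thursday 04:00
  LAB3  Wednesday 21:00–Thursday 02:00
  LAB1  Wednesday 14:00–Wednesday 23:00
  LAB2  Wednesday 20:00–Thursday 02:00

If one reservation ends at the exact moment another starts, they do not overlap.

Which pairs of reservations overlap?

LAB1 & LAB2, LAB1 & LAB3, LAB2 & LAB3

Sorted by start: LAB1, LAB2, LAB3, LAB4.
LAB2 starts before LAB1 ends → LAB1 and LAB2 overlap.
LAB3 starts before LAB1 ends → LAB1 and LAB3 overlap.
LAB4 starts after LAB1 ends.
LAB3 starts before LAB2 ends → LAB2 and LAB3 overlap.
LAB4 starts exactly when LAB2 ends (back-to-back, no overlap).
LAB4 starts exactly when LAB3 ends (back-to-back, no overlap).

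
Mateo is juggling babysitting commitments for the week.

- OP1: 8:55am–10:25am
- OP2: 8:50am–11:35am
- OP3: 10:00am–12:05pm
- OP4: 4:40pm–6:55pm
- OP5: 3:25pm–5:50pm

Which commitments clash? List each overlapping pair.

Sorted by start: OP2, OP1, OP3, OP5, OP4.
OP1 starts before OP2 ends → OP2 and OP1 overlap.
OP3 starts before OP2 ends → OP2 and OP3 overlap.
OP5 starts after OP2 ends, so OP2 has no further overlaps.
OP3 starts before OP1 ends → OP1 and OP3 overlap.
OP5 starts after OP1 ends, so OP1 has no further overlaps.
OP5 starts after OP3 ends, so OP3 has no further overlaps.
OP4 starts before OP5 ends → OP5 and OP4 overlap.

OP1 & OP2, OP1 & OP3, OP2 & OP3, OP4 & OP5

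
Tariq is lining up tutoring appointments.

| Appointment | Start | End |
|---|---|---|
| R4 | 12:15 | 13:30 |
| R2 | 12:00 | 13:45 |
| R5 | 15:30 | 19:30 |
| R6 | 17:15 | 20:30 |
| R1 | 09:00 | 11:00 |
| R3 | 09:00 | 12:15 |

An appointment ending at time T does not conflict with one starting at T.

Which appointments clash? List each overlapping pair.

Two intervals overlap when each starts before the other ends.
Sorted by start: R1, R3, R2, R4, R5, R6.
R3 starts before R1 ends → R1 and R3 overlap.
R2 starts after R1 ends; R1 is clear from here.
R2 starts before R3 ends → R3 and R2 overlap.
R4 starts exactly when R3 ends (back-to-back, no overlap); R3 is clear from here.
R4 starts before R2 ends → R2 and R4 overlap.
R5 starts after R2 ends; R2 is clear from here.
R5 starts after R4 ends; R4 is clear from here.
R6 starts before R5 ends → R5 and R6 overlap.

R1 & R3, R2 & R3, R2 & R4, R5 & R6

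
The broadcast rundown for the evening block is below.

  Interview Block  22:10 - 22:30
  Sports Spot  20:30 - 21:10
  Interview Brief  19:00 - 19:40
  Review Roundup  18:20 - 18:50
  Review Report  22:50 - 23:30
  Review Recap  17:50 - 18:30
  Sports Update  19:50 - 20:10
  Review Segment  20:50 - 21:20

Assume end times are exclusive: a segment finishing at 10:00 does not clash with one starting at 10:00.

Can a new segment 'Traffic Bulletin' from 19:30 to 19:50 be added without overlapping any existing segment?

Review Recap: ends 18:30 at or before Traffic Bulletin starts 19:30 → clear.
Review Roundup: ends 18:50 at or before Traffic Bulletin starts 19:30 → clear.
Interview Brief: starts 19:00 before Traffic Bulletin ends 19:50, and ends 19:40 after Traffic Bulletin starts 19:30 → overlap.
Sports Update: starts 19:50 at or after Traffic Bulletin ends 19:50 → clear.
Sports Spot: starts 20:30 at or after Traffic Bulletin ends 19:50 → clear.
Review Segment: starts 20:50 at or after Traffic Bulletin ends 19:50 → clear.
Interview Block: starts 22:10 at or after Traffic Bulletin ends 19:50 → clear.
Review Report: starts 22:50 at or after Traffic Bulletin ends 19:50 → clear.
Traffic Bulletin overlaps Interview Brief.

No — it overlaps Interview Brief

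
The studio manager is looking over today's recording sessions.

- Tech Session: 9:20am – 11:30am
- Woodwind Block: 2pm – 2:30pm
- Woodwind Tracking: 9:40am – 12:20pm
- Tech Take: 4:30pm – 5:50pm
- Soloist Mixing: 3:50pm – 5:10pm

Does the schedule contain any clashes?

Yes

Check each pair: they overlap iff neither finishes before the other starts.
Sorted by start: Tech Session, Woodwind Tracking, Woodwind Block, Soloist Mixing, Tech Take.
Woodwind Tracking starts before Tech Session ends → Tech Session and Woodwind Tracking overlap.
That's a conflict, so the schedule is not conflict-free.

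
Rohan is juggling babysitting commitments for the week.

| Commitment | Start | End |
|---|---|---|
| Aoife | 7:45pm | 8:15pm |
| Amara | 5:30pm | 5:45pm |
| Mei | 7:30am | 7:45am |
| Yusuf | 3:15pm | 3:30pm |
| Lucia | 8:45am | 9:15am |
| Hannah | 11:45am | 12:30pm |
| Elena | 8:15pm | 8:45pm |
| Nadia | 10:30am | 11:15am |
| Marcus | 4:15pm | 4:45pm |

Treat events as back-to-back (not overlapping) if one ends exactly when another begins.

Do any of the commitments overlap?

No

Check each pair: they overlap iff neither finishes before the other starts.
Sorted by start: Mei, Lucia, Nadia, Hannah, Yusuf, Marcus, Amara, Aoife, Elena.
Lucia starts after Mei ends — done with Mei.
Nadia starts after Lucia ends — done with Lucia.
Hannah starts after Nadia ends — done with Nadia.
Yusuf starts after Hannah ends — done with Hannah.
Marcus starts after Yusuf ends — done with Yusuf.
Amara starts after Marcus ends — done with Marcus.
Aoife starts after Amara ends — done with Amara.
Elena starts exactly when Aoife ends (back-to-back, no overlap).
Every pair is clear; the schedule has no overlaps.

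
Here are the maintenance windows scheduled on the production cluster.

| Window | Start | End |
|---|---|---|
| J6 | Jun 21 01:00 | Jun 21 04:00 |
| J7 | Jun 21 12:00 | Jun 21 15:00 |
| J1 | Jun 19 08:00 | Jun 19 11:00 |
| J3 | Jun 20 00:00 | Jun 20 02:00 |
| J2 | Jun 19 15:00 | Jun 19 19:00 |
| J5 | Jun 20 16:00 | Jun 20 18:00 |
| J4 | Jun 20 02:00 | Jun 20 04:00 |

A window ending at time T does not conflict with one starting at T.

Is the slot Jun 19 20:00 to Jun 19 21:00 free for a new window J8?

J1: ends Jun 19 11:00 at or before J8 starts Jun 19 20:00 → clear.
J2: ends Jun 19 19:00 at or before J8 starts Jun 19 20:00 → clear.
J3: starts Jun 20 00:00 at or after J8 ends Jun 19 21:00 → clear.
J4: starts Jun 20 02:00 at or after J8 ends Jun 19 21:00 → clear.
J5: starts Jun 20 16:00 at or after J8 ends Jun 19 21:00 → clear.
J6: starts Jun 21 01:00 at or after J8 ends Jun 19 21:00 → clear.
J7: starts Jun 21 12:00 at or after J8 ends Jun 19 21:00 → clear.

Yes — the slot is free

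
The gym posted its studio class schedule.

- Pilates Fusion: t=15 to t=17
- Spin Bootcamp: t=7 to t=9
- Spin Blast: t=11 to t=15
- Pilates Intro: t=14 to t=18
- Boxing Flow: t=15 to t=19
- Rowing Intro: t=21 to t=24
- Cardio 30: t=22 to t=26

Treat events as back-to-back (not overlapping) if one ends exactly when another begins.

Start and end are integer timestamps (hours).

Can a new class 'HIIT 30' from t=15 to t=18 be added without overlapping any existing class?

No — it overlaps Boxing Flow, Pilates Fusion, Pilates Intro

Spin Bootcamp: ends t=9 at or before HIIT 30 starts t=15 → clear.
Spin Blast: ends t=15 at or before HIIT 30 starts t=15 → clear.
Pilates Intro: starts t=14 before HIIT 30 ends t=18, and ends t=18 after HIIT 30 starts t=15 → overlap.
Pilates Fusion: starts t=15 before HIIT 30 ends t=18, and ends t=17 after HIIT 30 starts t=15 → overlap.
Boxing Flow: starts t=15 before HIIT 30 ends t=18, and ends t=19 after HIIT 30 starts t=15 → overlap.
Rowing Intro: starts t=21 at or after HIIT 30 ends t=18 → clear.
Cardio 30: starts t=22 at or after HIIT 30 ends t=18 → clear.
HIIT 30 overlaps Pilates Fusion, Pilates Intro, Boxing Flow.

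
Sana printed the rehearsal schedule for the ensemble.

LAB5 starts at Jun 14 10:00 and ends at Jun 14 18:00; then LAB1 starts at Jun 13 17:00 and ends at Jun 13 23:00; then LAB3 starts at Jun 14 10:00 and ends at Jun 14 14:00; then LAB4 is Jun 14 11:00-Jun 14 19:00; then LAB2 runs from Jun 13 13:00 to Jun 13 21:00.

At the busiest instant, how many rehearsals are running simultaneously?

Walk through starts and ends in time order (an end at T is processed before a start at T):
Jun 13 13:00 start LAB2 → 1
Jun 13 17:00 start LAB1 → 2
Jun 13 21:00 end LAB2 → 1
Jun 13 23:00 end LAB1 → 0
Jun 14 10:00 start LAB3 → 1
Jun 14 10:00 start LAB5 → 2
Jun 14 11:00 start LAB4 → 3
Jun 14 14:00 end LAB3 → 2
Jun 14 18:00 end LAB5 → 1
Jun 14 19:00 end LAB4 → 0
Peak is 3, at Jun 14 11:00 (LAB3, LAB4, LAB5).

3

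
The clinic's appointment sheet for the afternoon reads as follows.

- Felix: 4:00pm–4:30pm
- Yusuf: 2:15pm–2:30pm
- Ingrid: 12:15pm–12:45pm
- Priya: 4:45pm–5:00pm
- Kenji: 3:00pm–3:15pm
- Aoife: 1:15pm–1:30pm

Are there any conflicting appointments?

No

Sorted by start: Ingrid, Aoife, Yusuf, Kenji, Felix, Priya.
Aoife starts after Ingrid ends — done with Ingrid.
Yusuf starts after Aoife ends — done with Aoife.
Kenji starts after Yusuf ends — done with Yusuf.
Felix starts after Kenji ends — done with Kenji.
Priya starts after Felix ends.
Every pair is clear; the schedule has no overlaps.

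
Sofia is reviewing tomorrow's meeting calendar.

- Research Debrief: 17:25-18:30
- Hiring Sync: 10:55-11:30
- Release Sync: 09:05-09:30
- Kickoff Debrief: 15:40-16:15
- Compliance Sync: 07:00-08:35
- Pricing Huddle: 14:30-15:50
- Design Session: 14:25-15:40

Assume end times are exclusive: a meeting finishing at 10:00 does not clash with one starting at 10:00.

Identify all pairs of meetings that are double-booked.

Design Session & Pricing Huddle, Kickoff Debrief & Pricing Huddle

Sorted by start: Compliance Sync, Release Sync, Hiring Sync, Design Session, Pricing Huddle, Kickoff Debrief, Research Debrief.
Release Sync starts after Compliance Sync ends; Compliance Sync is clear from here.
Hiring Sync starts after Release Sync ends; Release Sync is clear from here.
Design Session starts after Hiring Sync ends; Hiring Sync is clear from here.
Pricing Huddle starts before Design Session ends → Design Session and Pricing Huddle overlap.
Kickoff Debrief starts exactly when Design Session ends (back-to-back, no overlap); Design Session is clear from here.
Kickoff Debrief starts before Pricing Huddle ends → Pricing Huddle and Kickoff Debrief overlap.
Research Debrief starts after Pricing Huddle ends.
Research Debrief starts after Kickoff Debrief ends.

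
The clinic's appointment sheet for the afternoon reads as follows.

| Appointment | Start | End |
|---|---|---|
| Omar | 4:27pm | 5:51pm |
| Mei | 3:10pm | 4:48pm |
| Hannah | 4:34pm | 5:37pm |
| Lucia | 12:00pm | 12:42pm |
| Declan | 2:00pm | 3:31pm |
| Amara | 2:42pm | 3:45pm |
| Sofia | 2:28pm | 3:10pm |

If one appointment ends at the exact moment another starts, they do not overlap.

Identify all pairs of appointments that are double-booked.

Two intervals overlap when each starts before the other ends.
Sorted by start: Lucia, Declan, Sofia, Amara, Mei, Omar, Hannah.
Declan starts after Lucia ends — done with Lucia.
Sofia starts before Declan ends → Declan and Sofia overlap.
Amara starts before Declan ends → Declan and Amara overlap.
Mei starts before Declan ends → Declan and Mei overlap.
Omar starts after Declan ends — done with Declan.
Amara starts before Sofia ends → Sofia and Amara overlap.
Mei starts exactly when Sofia ends (back-to-back, no overlap) — done with Sofia.
Mei starts before Amara ends → Amara and Mei overlap.
Omar starts after Amara ends — done with Amara.
Omar starts before Mei ends → Mei and Omar overlap.
Hannah starts before Mei ends → Mei and Hannah overlap.
Hannah starts before Omar ends → Omar and Hannah overlap.

Amara & Declan, Amara & Mei, Amara & Sofia, Declan & Mei, Declan & Sofia, Hannah & Mei, Hannah & Omar, Mei & Omar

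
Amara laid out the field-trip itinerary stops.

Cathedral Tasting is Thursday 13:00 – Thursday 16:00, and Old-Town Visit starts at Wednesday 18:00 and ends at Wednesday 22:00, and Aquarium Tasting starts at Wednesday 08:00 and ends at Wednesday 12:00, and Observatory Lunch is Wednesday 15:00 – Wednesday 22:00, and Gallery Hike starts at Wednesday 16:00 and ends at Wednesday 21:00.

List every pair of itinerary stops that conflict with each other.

Gallery Hike & Observatory Lunch, Gallery Hike & Old-Town Visit, Observatory Lunch & Old-Town Visit

Check each pair: they overlap iff neither finishes before the other starts.
Sorted by start: Aquarium Tasting, Observatory Lunch, Gallery Hike, Old-Town Visit, Cathedral Tasting.
Observatory Lunch starts after Aquarium Tasting ends — done with Aquarium Tasting.
Gallery Hike starts before Observatory Lunch ends → Observatory Lunch and Gallery Hike overlap.
Old-Town Visit starts before Observatory Lunch ends → Observatory Lunch and Old-Town Visit overlap.
Cathedral Tasting starts after Observatory Lunch ends.
Old-Town Visit starts before Gallery Hike ends → Gallery Hike and Old-Town Visit overlap.
Cathedral Tasting starts after Gallery Hike ends.
Cathedral Tasting starts after Old-Town Visit ends.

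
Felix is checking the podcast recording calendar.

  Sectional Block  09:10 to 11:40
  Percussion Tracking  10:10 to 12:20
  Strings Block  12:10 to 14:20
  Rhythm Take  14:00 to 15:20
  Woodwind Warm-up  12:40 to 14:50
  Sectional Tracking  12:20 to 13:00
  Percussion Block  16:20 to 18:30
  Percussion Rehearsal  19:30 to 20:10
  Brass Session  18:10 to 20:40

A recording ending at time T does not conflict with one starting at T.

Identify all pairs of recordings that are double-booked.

Brass Session & Percussion Block, Brass Session & Percussion Rehearsal, Percussion Tracking & Sectional Block, Percussion Tracking & Strings Block, Rhythm Take & Strings Block, Rhythm Take & Woodwind Warm-up, Sectional Tracking & Strings Block, Sectional Tracking & Woodwind Warm-up, Strings Block & Woodwind Warm-up

Check each pair: they overlap iff neither finishes before the other starts.
Sorted by start: Sectional Block, Percussion Tracking, Strings Block, Sectional Tracking, Woodwind Warm-up, Rhythm Take, Percussion Block, Brass Session, Percussion Rehearsal.
Percussion Tracking starts before Sectional Block ends → Sectional Block and Percussion Tracking overlap.
Strings Block starts after Sectional Block ends; Sectional Block is clear from here.
Strings Block starts before Percussion Tracking ends → Percussion Tracking and Strings Block overlap.
Sectional Tracking starts exactly when Percussion Tracking ends (back-to-back, no overlap); Percussion Tracking is clear from here.
Sectional Tracking starts before Strings Block ends → Strings Block and Sectional Tracking overlap.
Woodwind Warm-up starts before Strings Block ends → Strings Block and Woodwind Warm-up overlap.
Rhythm Take starts before Strings Block ends → Strings Block and Rhythm Take overlap.
Percussion Block starts after Strings Block ends; Strings Block is clear from here.
Woodwind Warm-up starts before Sectional Tracking ends → Sectional Tracking and Woodwind Warm-up overlap.
Rhythm Take starts after Sectional Tracking ends; Sectional Tracking is clear from here.
Rhythm Take starts before Woodwind Warm-up ends → Woodwind Warm-up and Rhythm Take overlap.
Percussion Block starts after Woodwind Warm-up ends; Woodwind Warm-up is clear from here.
Percussion Block starts after Rhythm Take ends; Rhythm Take is clear from here.
Brass Session starts before Percussion Block ends → Percussion Block and Brass Session overlap.
Percussion Rehearsal starts after Percussion Block ends.
Percussion Rehearsal starts before Brass Session ends → Brass Session and Percussion Rehearsal overlap.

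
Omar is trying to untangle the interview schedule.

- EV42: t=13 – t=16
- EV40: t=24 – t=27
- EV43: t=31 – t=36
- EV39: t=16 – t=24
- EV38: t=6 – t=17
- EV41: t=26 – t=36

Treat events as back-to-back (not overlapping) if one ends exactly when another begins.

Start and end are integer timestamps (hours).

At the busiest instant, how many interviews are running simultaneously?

2

Sweep the timeline, counting +1 at each start and −1 at each end (ends before starts at a tie):
t=6 start EV38 → 1
t=13 start EV42 → 2
t=16 end EV42 → 1
t=16 start EV39 → 2
t=17 end EV38 → 1
t=24 end EV39 → 0
t=24 start EV40 → 1
t=26 start EV41 → 2
t=27 end EV40 → 1
t=31 start EV43 → 2
t=36 end EV41 → 1
t=36 end EV43 → 0
Peak is 2, at t=13 (EV38, EV42).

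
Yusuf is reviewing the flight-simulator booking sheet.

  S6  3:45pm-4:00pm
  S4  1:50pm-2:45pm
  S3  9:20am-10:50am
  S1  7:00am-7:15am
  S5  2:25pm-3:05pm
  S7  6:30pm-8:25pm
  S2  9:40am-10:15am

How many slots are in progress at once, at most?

Walk through starts and ends in time order (an end at T is processed before a start at T):
7:00am start S1 → 1
7:15am end S1 → 0
9:20am start S3 → 1
9:40am start S2 → 2
10:15am end S2 → 1
10:50am end S3 → 0
1:50pm start S4 → 1
2:25pm start S5 → 2
2:45pm end S4 → 1
3:05pm end S5 → 0
3:45pm start S6 → 1
4:00pm end S6 → 0
6:30pm start S7 → 1
8:25pm end S7 → 0
Peak is 2, at 9:40am (S2, S3).

2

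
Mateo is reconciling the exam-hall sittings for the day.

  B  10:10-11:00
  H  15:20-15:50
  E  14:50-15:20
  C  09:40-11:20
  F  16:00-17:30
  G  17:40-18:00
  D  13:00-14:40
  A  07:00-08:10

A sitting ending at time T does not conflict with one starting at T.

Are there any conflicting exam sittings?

Check each pair: they overlap iff neither finishes before the other starts.
Sorted by start: A, C, B, D, E, H, F, G.
C starts after A ends, so A has no further overlaps.
B starts before C ends → C and B overlap.
That's a conflict, so the schedule is not conflict-free.

Yes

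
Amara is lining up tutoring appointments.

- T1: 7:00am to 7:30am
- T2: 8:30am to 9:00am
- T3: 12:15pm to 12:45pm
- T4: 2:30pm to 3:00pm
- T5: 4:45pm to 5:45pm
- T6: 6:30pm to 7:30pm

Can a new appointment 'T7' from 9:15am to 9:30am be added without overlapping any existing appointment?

Yes — the slot is free

T1: ends 7:30am at or before T7 starts 9:15am → clear.
T2: ends 9:00am at or before T7 starts 9:15am → clear.
T3: starts 12:15pm at or after T7 ends 9:30am → clear.
T4: starts 2:30pm at or after T7 ends 9:30am → clear.
T5: starts 4:45pm at or after T7 ends 9:30am → clear.
T6: starts 6:30pm at or after T7 ends 9:30am → clear.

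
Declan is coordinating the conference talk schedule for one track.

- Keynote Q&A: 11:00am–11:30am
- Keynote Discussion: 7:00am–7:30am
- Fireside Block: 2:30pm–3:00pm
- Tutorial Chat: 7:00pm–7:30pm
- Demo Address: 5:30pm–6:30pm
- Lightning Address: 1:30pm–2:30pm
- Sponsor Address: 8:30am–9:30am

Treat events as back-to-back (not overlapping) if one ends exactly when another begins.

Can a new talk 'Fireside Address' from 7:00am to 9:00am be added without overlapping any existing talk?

Keynote Discussion: starts 7:00am before Fireside Address ends 9:00am, and ends 7:30am after Fireside Address starts 7:00am → overlap.
Sponsor Address: starts 8:30am before Fireside Address ends 9:00am, and ends 9:30am after Fireside Address starts 7:00am → overlap.
Keynote Q&A: starts 11:00am at or after Fireside Address ends 9:00am → clear.
Lightning Address: starts 1:30pm at or after Fireside Address ends 9:00am → clear.
Fireside Block: starts 2:30pm at or after Fireside Address ends 9:00am → clear.
Demo Address: starts 5:30pm at or after Fireside Address ends 9:00am → clear.
Tutorial Chat: starts 7:00pm at or after Fireside Address ends 9:00am → clear.
Fireside Address overlaps Keynote Discussion, Sponsor Address.

No — it overlaps Keynote Discussion, Sponsor Address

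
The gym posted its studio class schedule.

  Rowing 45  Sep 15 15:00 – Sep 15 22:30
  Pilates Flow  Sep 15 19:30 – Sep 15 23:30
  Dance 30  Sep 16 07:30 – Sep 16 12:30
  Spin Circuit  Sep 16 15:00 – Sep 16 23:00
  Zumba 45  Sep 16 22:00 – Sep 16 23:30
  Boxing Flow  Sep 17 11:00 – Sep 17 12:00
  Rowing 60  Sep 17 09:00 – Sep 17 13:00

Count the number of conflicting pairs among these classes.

Sorted by start: Rowing 45, Pilates Flow, Dance 30, Spin Circuit, Zumba 45, Rowing 60, Boxing Flow.
Pilates Flow starts before Rowing 45 ends → Rowing 45 and Pilates Flow overlap.
Dance 30 starts after Rowing 45 ends — done with Rowing 45.
Dance 30 starts after Pilates Flow ends — done with Pilates Flow.
Spin Circuit starts after Dance 30 ends — done with Dance 30.
Zumba 45 starts before Spin Circuit ends → Spin Circuit and Zumba 45 overlap.
Rowing 60 starts after Spin Circuit ends — done with Spin Circuit.
Rowing 60 starts after Zumba 45 ends — done with Zumba 45.
Boxing Flow starts before Rowing 60 ends → Rowing 60 and Boxing Flow overlap.
Overlapping pairs: Boxing Flow & Rowing 60, Pilates Flow & Rowing 45, Spin Circuit & Zumba 45 — 3 in total.

3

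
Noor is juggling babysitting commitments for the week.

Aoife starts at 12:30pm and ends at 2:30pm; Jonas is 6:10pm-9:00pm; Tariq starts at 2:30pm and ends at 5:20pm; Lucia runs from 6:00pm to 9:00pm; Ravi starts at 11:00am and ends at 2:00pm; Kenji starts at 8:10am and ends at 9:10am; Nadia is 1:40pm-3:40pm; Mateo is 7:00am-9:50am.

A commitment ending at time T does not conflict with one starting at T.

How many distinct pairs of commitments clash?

6

Sorted by start: Mateo, Kenji, Ravi, Aoife, Nadia, Tariq, Lucia, Jonas.
Kenji starts before Mateo ends → Mateo and Kenji overlap.
Ravi starts after Mateo ends, so Mateo has no further overlaps.
Ravi starts after Kenji ends, so Kenji has no further overlaps.
Aoife starts before Ravi ends → Ravi and Aoife overlap.
Nadia starts before Ravi ends → Ravi and Nadia overlap.
Tariq starts after Ravi ends, so Ravi has no further overlaps.
Nadia starts before Aoife ends → Aoife and Nadia overlap.
Tariq starts exactly when Aoife ends (back-to-back, no overlap), so Aoife has no further overlaps.
Tariq starts before Nadia ends → Nadia and Tariq overlap.
Lucia starts after Nadia ends, so Nadia has no further overlaps.
Lucia starts after Tariq ends, so Tariq has no further overlaps.
Jonas starts before Lucia ends → Lucia and Jonas overlap.
Overlapping pairs: Aoife & Nadia, Aoife & Ravi, Jonas & Lucia, Kenji & Mateo, Nadia & Ravi, Nadia & Tariq — 6 in total.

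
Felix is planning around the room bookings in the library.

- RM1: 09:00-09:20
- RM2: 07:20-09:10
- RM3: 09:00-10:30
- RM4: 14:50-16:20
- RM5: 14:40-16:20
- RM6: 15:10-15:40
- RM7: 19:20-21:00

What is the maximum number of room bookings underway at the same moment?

3

Sort all start/end points and keep a running count:
07:20 start RM2 → 1
09:00 start RM1 → 2
09:00 start RM3 → 3
09:10 end RM2 → 2
09:20 end RM1 → 1
10:30 end RM3 → 0
14:40 start RM5 → 1
14:50 start RM4 → 2
15:10 start RM6 → 3
15:40 end RM6 → 2
16:20 end RM4 → 1
16:20 end RM5 → 0
19:20 start RM7 → 1
21:00 end RM7 → 0
Peak is 3, at 09:00 (RM1, RM2, RM3).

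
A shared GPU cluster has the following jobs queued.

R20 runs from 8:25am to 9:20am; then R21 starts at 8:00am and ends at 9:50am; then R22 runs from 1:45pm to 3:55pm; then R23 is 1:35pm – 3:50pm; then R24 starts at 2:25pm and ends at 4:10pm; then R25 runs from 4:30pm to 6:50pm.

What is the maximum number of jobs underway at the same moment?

Sweep the timeline, counting +1 at each start and −1 at each end (ends before starts at a tie):
8:00am start R21 → 1
8:25am start R20 → 2
9:20am end R20 → 1
9:50am end R21 → 0
1:35pm start R23 → 1
1:45pm start R22 → 2
2:25pm start R24 → 3
3:50pm end R23 → 2
3:55pm end R22 → 1
4:10pm end R24 → 0
4:30pm start R25 → 1
6:50pm end R25 → 0
Peak is 3, at 2:25pm (R22, R23, R24).

3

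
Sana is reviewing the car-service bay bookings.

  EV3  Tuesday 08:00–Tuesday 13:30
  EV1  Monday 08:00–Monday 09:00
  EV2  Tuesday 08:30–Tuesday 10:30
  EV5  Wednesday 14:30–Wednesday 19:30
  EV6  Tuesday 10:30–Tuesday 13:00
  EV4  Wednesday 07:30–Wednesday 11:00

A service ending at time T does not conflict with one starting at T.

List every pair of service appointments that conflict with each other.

Two intervals overlap when each starts before the other ends.
Sorted by start: EV1, EV3, EV2, EV6, EV4, EV5.
EV3 starts after EV1 ends; EV1 is clear from here.
EV2 starts before EV3 ends → EV3 and EV2 overlap.
EV6 starts before EV3 ends → EV3 and EV6 overlap.
EV4 starts after EV3 ends; EV3 is clear from here.
EV6 starts exactly when EV2 ends (back-to-back, no overlap); EV2 is clear from here.
EV4 starts after EV6 ends; EV6 is clear from here.
EV5 starts after EV4 ends.

EV2 & EV3, EV3 & EV6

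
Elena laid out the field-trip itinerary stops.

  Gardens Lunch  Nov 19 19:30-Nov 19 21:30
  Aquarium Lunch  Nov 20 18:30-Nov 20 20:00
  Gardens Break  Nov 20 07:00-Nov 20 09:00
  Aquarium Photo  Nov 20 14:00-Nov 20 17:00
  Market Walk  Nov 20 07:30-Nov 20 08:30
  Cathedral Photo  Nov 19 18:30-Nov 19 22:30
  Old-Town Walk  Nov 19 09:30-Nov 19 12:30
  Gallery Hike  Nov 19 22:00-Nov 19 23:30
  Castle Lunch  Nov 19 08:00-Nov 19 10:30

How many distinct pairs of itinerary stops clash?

Check each pair: they overlap iff neither finishes before the other starts.
Sorted by start: Castle Lunch, Old-Town Walk, Cathedral Photo, Gardens Lunch, Gallery Hike, Gardens Break, Market Walk, Aquarium Photo, Aquarium Lunch.
Old-Town Walk starts before Castle Lunch ends → Castle Lunch and Old-Town Walk overlap.
Cathedral Photo starts after Castle Lunch ends, so Castle Lunch has no further overlaps.
Cathedral Photo starts after Old-Town Walk ends, so Old-Town Walk has no further overlaps.
Gardens Lunch starts before Cathedral Photo ends → Cathedral Photo and Gardens Lunch overlap.
Gallery Hike starts before Cathedral Photo ends → Cathedral Photo and Gallery Hike overlap.
Gardens Break starts after Cathedral Photo ends, so Cathedral Photo has no further overlaps.
Gallery Hike starts after Gardens Lunch ends, so Gardens Lunch has no further overlaps.
Gardens Break starts after Gallery Hike ends, so Gallery Hike has no further overlaps.
Market Walk starts before Gardens Break ends → Gardens Break and Market Walk overlap.
Aquarium Photo starts after Gardens Break ends, so Gardens Break has no further overlaps.
Aquarium Photo starts after Market Walk ends, so Market Walk has no further overlaps.
Aquarium Lunch starts after Aquarium Photo ends.
Overlapping pairs: Castle Lunch & Old-Town Walk, Cathedral Photo & Gallery Hike, Cathedral Photo & Gardens Lunch, Gardens Break & Market Walk — 4 in total.

4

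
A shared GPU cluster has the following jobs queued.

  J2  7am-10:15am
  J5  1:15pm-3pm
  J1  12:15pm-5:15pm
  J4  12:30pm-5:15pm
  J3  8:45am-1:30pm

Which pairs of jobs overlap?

Check each pair: they overlap iff neither finishes before the other starts.
Sorted by start: J2, J3, J1, J4, J5.
J3 starts before J2 ends → J2 and J3 overlap.
J1 starts after J2 ends, so nothing later overlaps J2 either.
J1 starts before J3 ends → J3 and J1 overlap.
J4 starts before J3 ends → J3 and J4 overlap.
J5 starts before J3 ends → J3 and J5 overlap.
J4 starts before J1 ends → J1 and J4 overlap.
J5 starts before J1 ends → J1 and J5 overlap.
J5 starts before J4 ends → J4 and J5 overlap.

J1 & J3, J1 & J4, J1 & J5, J2 & J3, J3 & J4, J3 & J5, J4 & J5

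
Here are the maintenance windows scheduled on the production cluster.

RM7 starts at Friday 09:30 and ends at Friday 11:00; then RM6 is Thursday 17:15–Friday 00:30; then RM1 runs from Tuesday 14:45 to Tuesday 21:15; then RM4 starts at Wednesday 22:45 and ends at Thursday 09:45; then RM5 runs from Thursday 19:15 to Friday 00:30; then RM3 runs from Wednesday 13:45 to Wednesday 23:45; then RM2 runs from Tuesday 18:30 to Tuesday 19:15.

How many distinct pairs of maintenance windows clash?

3

Sorted by start: RM1, RM2, RM3, RM4, RM6, RM5, RM7.
RM2 starts before RM1 ends → RM1 and RM2 overlap.
RM3 starts after RM1 ends — done with RM1.
RM3 starts after RM2 ends — done with RM2.
RM4 starts before RM3 ends → RM3 and RM4 overlap.
RM6 starts after RM3 ends — done with RM3.
RM6 starts after RM4 ends — done with RM4.
RM5 starts before RM6 ends → RM6 and RM5 overlap.
RM7 starts after RM6 ends.
RM7 starts after RM5 ends.
Overlapping pairs: RM1 & RM2, RM3 & RM4, RM5 & RM6 — 3 in total.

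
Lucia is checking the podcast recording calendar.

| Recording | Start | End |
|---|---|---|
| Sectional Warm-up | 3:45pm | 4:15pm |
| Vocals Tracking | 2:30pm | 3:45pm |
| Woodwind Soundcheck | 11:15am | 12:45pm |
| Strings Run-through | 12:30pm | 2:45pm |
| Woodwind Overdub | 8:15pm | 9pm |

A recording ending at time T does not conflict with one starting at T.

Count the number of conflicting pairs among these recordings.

2

Sorted by start: Woodwind Soundcheck, Strings Run-through, Vocals Tracking, Sectional Warm-up, Woodwind Overdub.
Strings Run-through starts before Woodwind Soundcheck ends → Woodwind Soundcheck and Strings Run-through overlap.
Vocals Tracking starts after Woodwind Soundcheck ends — done with Woodwind Soundcheck.
Vocals Tracking starts before Strings Run-through ends → Strings Run-through and Vocals Tracking overlap.
Sectional Warm-up starts after Strings Run-through ends — done with Strings Run-through.
Sectional Warm-up starts exactly when Vocals Tracking ends (back-to-back, no overlap) — done with Vocals Tracking.
Woodwind Overdub starts after Sectional Warm-up ends.
Overlapping pairs: Strings Run-through & Vocals Tracking, Strings Run-through & Woodwind Soundcheck — 2 in total.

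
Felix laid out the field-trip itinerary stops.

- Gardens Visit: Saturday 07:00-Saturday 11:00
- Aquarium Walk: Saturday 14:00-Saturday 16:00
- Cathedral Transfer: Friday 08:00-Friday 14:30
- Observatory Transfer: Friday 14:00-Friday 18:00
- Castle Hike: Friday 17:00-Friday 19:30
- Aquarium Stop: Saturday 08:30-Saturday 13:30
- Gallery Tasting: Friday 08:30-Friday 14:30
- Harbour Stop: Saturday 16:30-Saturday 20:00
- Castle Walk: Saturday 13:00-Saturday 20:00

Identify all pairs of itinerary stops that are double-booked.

Sorted by start: Cathedral Transfer, Gallery Tasting, Observatory Transfer, Castle Hike, Gardens Visit, Aquarium Stop, Castle Walk, Aquarium Walk, Harbour Stop.
Gallery Tasting starts before Cathedral Transfer ends → Cathedral Transfer and Gallery Tasting overlap.
Observatory Transfer starts before Cathedral Transfer ends → Cathedral Transfer and Observatory Transfer overlap.
Castle Hike starts after Cathedral Transfer ends — done with Cathedral Transfer.
Observatory Transfer starts before Gallery Tasting ends → Gallery Tasting and Observatory Transfer overlap.
Castle Hike starts after Gallery Tasting ends — done with Gallery Tasting.
Castle Hike starts before Observatory Transfer ends → Observatory Transfer and Castle Hike overlap.
Gardens Visit starts after Observatory Transfer ends — done with Observatory Transfer.
Gardens Visit starts after Castle Hike ends — done with Castle Hike.
Aquarium Stop starts before Gardens Visit ends → Gardens Visit and Aquarium Stop overlap.
Castle Walk starts after Gardens Visit ends — done with Gardens Visit.
Castle Walk starts before Aquarium Stop ends → Aquarium Stop and Castle Walk overlap.
Aquarium Walk starts after Aquarium Stop ends — done with Aquarium Stop.
Aquarium Walk starts before Castle Walk ends → Castle Walk and Aquarium Walk overlap.
Harbour Stop starts before Castle Walk ends → Castle Walk and Harbour Stop overlap.
Harbour Stop starts after Aquarium Walk ends.

Aquarium Stop & Castle Walk, Aquarium Stop & Gardens Visit, Aquarium Walk & Castle Walk, Castle Hike & Observatory Transfer, Castle Walk & Harbour Stop, Cathedral Transfer & Gallery Tasting, Cathedral Transfer & Observatory Transfer, Gallery Tasting & Observatory Transfer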